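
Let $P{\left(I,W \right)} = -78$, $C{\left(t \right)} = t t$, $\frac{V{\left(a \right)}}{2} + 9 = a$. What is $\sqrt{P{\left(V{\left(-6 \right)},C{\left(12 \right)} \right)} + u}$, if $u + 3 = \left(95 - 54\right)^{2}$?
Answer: $40$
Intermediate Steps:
$V{\left(a \right)} = -18 + 2 a$
$C{\left(t \right)} = t^{2}$
$u = 1678$ ($u = -3 + \left(95 - 54\right)^{2} = -3 + 41^{2} = -3 + 1681 = 1678$)
$\sqrt{P{\left(V{\left(-6 \right)},C{\left(12 \right)} \right)} + u} = \sqrt{-78 + 1678} = \sqrt{1600} = 40$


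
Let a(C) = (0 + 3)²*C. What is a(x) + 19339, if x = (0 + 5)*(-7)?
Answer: 19024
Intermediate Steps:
x = -35 (x = 5*(-7) = -35)
a(C) = 9*C (a(C) = 3²*C = 9*C)
a(x) + 19339 = 9*(-35) + 19339 = -315 + 19339 = 19024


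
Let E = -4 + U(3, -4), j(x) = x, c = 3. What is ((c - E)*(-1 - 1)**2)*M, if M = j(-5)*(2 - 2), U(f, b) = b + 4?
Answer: 0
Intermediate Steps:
U(f, b) = 4 + b
E = -4 (E = -4 + (4 - 4) = -4 + 0 = -4)
M = 0 (M = -5*(2 - 2) = -5*0 = 0)
((c - E)*(-1 - 1)**2)*M = ((3 - 1*(-4))*(-1 - 1)**2)*0 = ((3 + 4)*(-2)**2)*0 = (7*4)*0 = 28*0 = 0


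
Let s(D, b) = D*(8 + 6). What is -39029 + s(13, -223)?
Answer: -38847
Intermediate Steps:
s(D, b) = 14*D (s(D, b) = D*14 = 14*D)
-39029 + s(13, -223) = -39029 + 14*13 = -39029 + 182 = -38847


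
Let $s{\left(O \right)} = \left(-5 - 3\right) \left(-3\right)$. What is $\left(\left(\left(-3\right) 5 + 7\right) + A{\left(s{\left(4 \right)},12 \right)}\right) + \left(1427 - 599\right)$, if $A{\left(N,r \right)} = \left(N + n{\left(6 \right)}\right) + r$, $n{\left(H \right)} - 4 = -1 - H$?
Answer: $853$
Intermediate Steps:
$n{\left(H \right)} = 3 - H$ ($n{\left(H \right)} = 4 - \left(1 + H\right) = 3 - H$)
$s{\left(O \right)} = 24$ ($s{\left(O \right)} = \left(-8\right) \left(-3\right) = 24$)
$A{\left(N,r \right)} = -3 + N + r$ ($A{\left(N,r \right)} = \left(N + \left(3 - 6\right)\right) + r = \left(N - 3\right) + r = \left(-3 + N\right) + r = -3 + N + r$)
$\left(\left(\left(-3\right) 5 + 7\right) + A{\left(s{\left(4 \right)},12 \right)}\right) + \left(1427 - 599\right) = \left(\left(\left(-3\right) 5 + 7\right) + \left(-3 + 24 + 12\right)\right) + \left(1427 - 599\right) = \left(\left(-15 + 7\right) + 33\right) + \left(1427 - 599\right) = \left(-8 + 33\right) + 828 = 25 + 828 = 853$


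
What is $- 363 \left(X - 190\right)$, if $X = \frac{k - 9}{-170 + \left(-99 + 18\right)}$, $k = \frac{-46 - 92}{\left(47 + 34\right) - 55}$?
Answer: $\frac{224981592}{3263} \approx 68949.0$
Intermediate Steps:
$k = - \frac{69}{13}$ ($k = - \frac{138}{81 - 55} = - \frac{138}{26} = \left(-138\right) \frac{1}{26} = - \frac{69}{13} \approx -5.3077$)
$X = \frac{186}{3263}$ ($X = \frac{- \frac{69}{13} - 9}{-170 + \left(-99 + 18\right)} = - \frac{186}{13 \left(-170 - 81\right)} = - \frac{186}{13 \left(-251\right)} = \left(- \frac{186}{13}\right) \left(- \frac{1}{251}\right) = \frac{186}{3263} \approx 0.057003$)
$- 363 \left(X - 190\right) = - 363 \left(\frac{186}{3263} - 190\right) = \left(-363\right) \left(- \frac{619784}{3263}\right) = \frac{224981592}{3263}$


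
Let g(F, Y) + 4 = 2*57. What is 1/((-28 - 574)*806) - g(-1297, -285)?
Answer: -53373321/485212 ≈ -110.00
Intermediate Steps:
g(F, Y) = 110 (g(F, Y) = -4 + 2*57 = -4 + 114 = 110)
1/((-28 - 574)*806) - g(-1297, -285) = 1/((-28 - 574)*806) - 1*110 = 1/(-602*806) - 110 = 1/(-485212) - 110 = -1/485212 - 110 = -53373321/485212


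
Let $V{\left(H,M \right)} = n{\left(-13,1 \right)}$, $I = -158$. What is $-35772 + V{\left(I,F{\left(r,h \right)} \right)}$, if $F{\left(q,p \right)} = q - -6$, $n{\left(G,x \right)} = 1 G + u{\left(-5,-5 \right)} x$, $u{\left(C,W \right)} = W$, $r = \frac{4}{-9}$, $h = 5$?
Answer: $-35790$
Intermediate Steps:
$r = - \frac{4}{9}$ ($r = 4 \left(- \frac{1}{9}\right) = - \frac{4}{9} \approx -0.44444$)
$n{\left(G,x \right)} = G - 5 x$ ($n{\left(G,x \right)} = 1 G - 5 x = G - 5 x$)
$F{\left(q,p \right)} = 6 + q$ ($F{\left(q,p \right)} = q + 6 = 6 + q$)
$V{\left(H,M \right)} = -18$ ($V{\left(H,M \right)} = -13 - 5 = -18$)
$-35772 + V{\left(I,F{\left(r,h \right)} \right)} = -35772 - 18 = -35790$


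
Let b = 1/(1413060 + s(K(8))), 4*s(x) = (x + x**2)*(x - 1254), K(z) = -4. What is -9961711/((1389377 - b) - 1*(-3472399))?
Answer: -14038899848346/6851632851935 ≈ -2.0490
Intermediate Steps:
s(x) = (-1254 + x)*(x + x**2)/4 (s(x) = ((x + x**2)*(x - 1254))/4 = ((x + x**2)*(-1254 + x))/4 = ((-1254 + x)*(x + x**2))/4 = (-1254 + x)*(x + x**2)/4)
b = 1/1409286 (b = 1/(1413060 + (1/4)*(-4)*(-1254 + (-4)**2 - 1253*(-4))) = 1/(1413060 + (1/4)*(-4)*(-1254 + 16 + 5012)) = 1/(1413060 + (1/4)*(-4)*3774) = 1/(1413060 - 3774) = 1/1409286 ≈ 7.0958e-7)
-9961711/((1389377 - b) - 1*(-3472399)) = -9961711/((1389377 - 1*1/1409286) - 1*(-3472399)) = -9961711/((1389377 - 1/1409286) + 3472399) = -9961711/(1958029554821/1409286 + 3472399) = -9961711/6851632851935/1409286 = -9961711*1409286/6851632851935 = -14038899848346/6851632851935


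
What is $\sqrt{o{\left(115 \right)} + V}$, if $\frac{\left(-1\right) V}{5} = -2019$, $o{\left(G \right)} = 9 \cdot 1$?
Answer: $2 \sqrt{2526} \approx 100.52$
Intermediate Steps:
$o{\left(G \right)} = 9$
$V = 10095$ ($V = \left(-5\right) \left(-2019\right) = 10095$)
$\sqrt{o{\left(115 \right)} + V} = \sqrt{9 + 10095} = \sqrt{10104} = 2 \sqrt{2526}$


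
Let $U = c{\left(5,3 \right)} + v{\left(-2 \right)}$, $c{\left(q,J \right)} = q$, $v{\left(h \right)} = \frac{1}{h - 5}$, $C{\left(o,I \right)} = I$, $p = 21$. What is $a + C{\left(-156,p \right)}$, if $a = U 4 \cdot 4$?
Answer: $\frac{691}{7} \approx 98.714$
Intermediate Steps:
$v{\left(h \right)} = \frac{1}{-5 + h}$
$U = \frac{34}{7}$ ($U = 5 + \frac{1}{-5 - 2} = 5 + \frac{1}{-7} = 5 - \frac{1}{7} = \frac{34}{7} \approx 4.8571$)
$a = \frac{544}{7}$ ($a = \frac{34}{7} \cdot 4 \cdot 4 = \frac{136}{7} \cdot 4 = \frac{544}{7} \approx 77.714$)
$a + C{\left(-156,p \right)} = \frac{544}{7} + 21 = \frac{691}{7}$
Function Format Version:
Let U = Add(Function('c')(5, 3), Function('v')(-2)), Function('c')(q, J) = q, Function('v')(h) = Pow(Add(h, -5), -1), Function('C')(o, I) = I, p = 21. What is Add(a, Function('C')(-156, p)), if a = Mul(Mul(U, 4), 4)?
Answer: Rational(691, 7) ≈ 98.714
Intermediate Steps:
Function('v')(h) = Pow(Add(-5, h), -1)
U = Rational(34, 7) (U = Add(5, Pow(Add(-5, -2), -1)) = Add(5, Pow(-7, -1)) = Add(5, Rational(-1, 7)) = Rational(34, 7) ≈ 4.8571)
a = Rational(544, 7) (a = Mul(Mul(Rational(34, 7), 4), 4) = Mul(Rational(136, 7), 4) = Rational(544, 7) ≈ 77.714)
Add(a, Function('C')(-156, p)) = Add(Rational(544, 7), 21) = Rational(691, 7)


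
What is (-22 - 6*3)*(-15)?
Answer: 600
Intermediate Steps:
(-22 - 6*3)*(-15) = (-22 - 18)*(-15) = -40*(-15) = 600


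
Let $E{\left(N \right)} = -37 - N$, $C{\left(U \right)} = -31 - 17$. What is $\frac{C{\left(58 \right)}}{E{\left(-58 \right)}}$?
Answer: $- \frac{16}{7} \approx -2.2857$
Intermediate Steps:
$C{\left(U \right)} = -48$ ($C{\left(U \right)} = -31 - 17 = -48$)
$\frac{C{\left(58 \right)}}{E{\left(-58 \right)}} = - \frac{48}{-37 - -58} = - \frac{48}{-37 + 58} = - \frac{48}{21} = \left(-48\right) \frac{1}{21} = - \frac{16}{7}$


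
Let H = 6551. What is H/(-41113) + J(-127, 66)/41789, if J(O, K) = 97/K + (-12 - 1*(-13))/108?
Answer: -325154334391/2041068534516 ≈ -0.15931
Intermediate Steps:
J(O, K) = 1/108 + 97/K (J(O, K) = 97/K + (-12 + 13)*(1/108) = 97/K + 1*(1/108) = 97/K + 1/108 = 1/108 + 97/K)
H/(-41113) + J(-127, 66)/41789 = 6551/(-41113) + ((1/108)*(10476 + 66)/66)/41789 = 6551*(-1/41113) + ((1/108)*(1/66)*10542)*(1/41789) = -6551/41113 + (1757/1188)*(1/41789) = -6551/41113 + 1757/49645332 = -325154334391/2041068534516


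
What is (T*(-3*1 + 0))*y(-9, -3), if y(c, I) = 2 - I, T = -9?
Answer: 135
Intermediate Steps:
(T*(-3*1 + 0))*y(-9, -3) = (-9*(-3*1 + 0))*(2 - 1*(-3)) = (-9*(-3 + 0))*(2 + 3) = -9*(-3)*5 = 27*5 = 135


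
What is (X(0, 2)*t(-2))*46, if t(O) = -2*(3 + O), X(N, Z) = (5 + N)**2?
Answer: -2300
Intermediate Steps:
t(O) = -6 - 2*O
(X(0, 2)*t(-2))*46 = ((5 + 0)**2*(-6 - 2*(-2)))*46 = (5**2*(-6 + 4))*46 = (25*(-2))*46 = -50*46 = -2300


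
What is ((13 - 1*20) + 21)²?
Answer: 196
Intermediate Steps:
((13 - 1*20) + 21)² = ((13 - 20) + 21)² = (-7 + 21)² = 14² = 196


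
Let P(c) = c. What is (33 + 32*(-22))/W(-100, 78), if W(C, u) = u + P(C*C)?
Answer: -671/10078 ≈ -0.066581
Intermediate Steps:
W(C, u) = u + C² (W(C, u) = u + C*C = u + C²)
(33 + 32*(-22))/W(-100, 78) = (33 + 32*(-22))/(78 + (-100)²) = (33 - 704)/(78 + 10000) = -671/10078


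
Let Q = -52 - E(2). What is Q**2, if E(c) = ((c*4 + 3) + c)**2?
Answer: 48841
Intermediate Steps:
E(c) = (3 + 5*c)**2 (E(c) = ((4*c + 3) + c)**2 = ((3 + 4*c) + c)**2 = (3 + 5*c)**2)
Q = -221 (Q = -52 - (3 + 5*2)**2 = -52 - (3 + 10)**2 = -52 - 1*13**2 = -52 - 1*169 = -52 - 169 = -221)
Q**2 = (-221)**2 = 48841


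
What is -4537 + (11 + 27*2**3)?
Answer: -4310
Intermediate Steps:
-4537 + (11 + 27*2**3) = -4537 + (11 + 27*8) = -4537 + (11 + 216) = -4537 + 227 = -4310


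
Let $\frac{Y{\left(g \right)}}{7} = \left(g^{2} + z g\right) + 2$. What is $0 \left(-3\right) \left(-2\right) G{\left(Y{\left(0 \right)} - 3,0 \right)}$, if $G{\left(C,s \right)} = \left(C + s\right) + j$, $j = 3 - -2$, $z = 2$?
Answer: $0$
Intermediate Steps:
$j = 5$ ($j = 3 + 2 = 5$)
$Y{\left(g \right)} = 14 + 7 g^{2} + 14 g$ ($Y{\left(g \right)} = 7 \left(\left(g^{2} + 2 g\right) + 2\right) = 7 \left(2 + g^{2} + 2 g\right) = 14 + 7 g^{2} + 14 g$)
$G{\left(C,s \right)} = 5 + C + s$ ($G{\left(C,s \right)} = \left(C + s\right) + 5 = 5 + C + s$)
$0 \left(-3\right) \left(-2\right) G{\left(Y{\left(0 \right)} - 3,0 \right)} = 0 \left(-3\right) \left(-2\right) \left(5 + \left(\left(14 + 7 \cdot 0^{2} + 14 \cdot 0\right) - 3\right) + 0\right) = 0 \left(-2\right) \left(5 + \left(\left(14 + 7 \cdot 0 + 0\right) - 3\right) + 0\right) = 0 \left(5 + \left(\left(14 + 0 + 0\right) - 3\right) + 0\right) = 0 \left(5 + \left(14 - 3\right) + 0\right) = 0 \left(5 + 11 + 0\right) = 0 \cdot 16 = 0$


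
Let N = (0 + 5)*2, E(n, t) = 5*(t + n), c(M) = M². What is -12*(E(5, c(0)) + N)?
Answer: -420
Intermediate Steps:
E(n, t) = 5*n + 5*t (E(n, t) = 5*(n + t) = 5*n + 5*t)
N = 10 (N = 5*2 = 10)
-12*(E(5, c(0)) + N) = -12*((5*5 + 5*0²) + 10) = -12*((25 + 5*0) + 10) = -12*((25 + 0) + 10) = -12*(25 + 10) = -12*35 = -420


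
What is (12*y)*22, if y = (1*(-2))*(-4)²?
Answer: -8448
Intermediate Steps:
y = -32 (y = -2*16 = -32)
(12*y)*22 = (12*(-32))*22 = -384*22 = -8448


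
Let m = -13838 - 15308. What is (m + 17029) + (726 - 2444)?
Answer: -13835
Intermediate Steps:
m = -29146
(m + 17029) + (726 - 2444) = (-29146 + 17029) + (726 - 2444) = -12117 - 1718 = -13835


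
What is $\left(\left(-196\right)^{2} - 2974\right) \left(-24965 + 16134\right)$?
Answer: $-312988302$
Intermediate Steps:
$\left(\left(-196\right)^{2} - 2974\right) \left(-24965 + 16134\right) = \left(38416 - 2974\right) \left(-8831\right) = 35442 \left(-8831\right) = -312988302$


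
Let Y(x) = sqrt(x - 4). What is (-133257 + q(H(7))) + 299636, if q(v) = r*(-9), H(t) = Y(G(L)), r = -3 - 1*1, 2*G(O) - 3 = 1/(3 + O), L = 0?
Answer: 166415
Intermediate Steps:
G(O) = 3/2 + 1/(2*(3 + O))
Y(x) = sqrt(-4 + x)
r = -4 (r = -3 - 1 = -4)
H(t) = I*sqrt(21)/3 (H(t) = sqrt(-4 + (10 + 3*0)/(2*(3 + 0))) = sqrt(-4 + (1/2)*(10 + 0)/3) = sqrt(-4 + (1/2)*(1/3)*10) = sqrt(-4 + 5/3) = sqrt(-7/3) = I*sqrt(21)/3)
q(v) = 36 (q(v) = -4*(-9) = 36)
(-133257 + q(H(7))) + 299636 = (-133257 + 36) + 299636 = -133221 + 299636 = 166415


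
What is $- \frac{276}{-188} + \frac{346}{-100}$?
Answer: $- \frac{4681}{2350} \approx -1.9919$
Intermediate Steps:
$- \frac{276}{-188} + \frac{346}{-100} = \left(-276\right) \left(- \frac{1}{188}\right) + 346 \left(- \frac{1}{100}\right) = \frac{69}{47} - \frac{173}{50} = - \frac{4681}{2350}$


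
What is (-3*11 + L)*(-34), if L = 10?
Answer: 782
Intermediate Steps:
(-3*11 + L)*(-34) = (-3*11 + 10)*(-34) = (-33 + 10)*(-34) = -23*(-34) = 782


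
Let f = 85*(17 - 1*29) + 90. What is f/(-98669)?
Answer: 930/98669 ≈ 0.0094254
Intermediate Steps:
f = -930 (f = 85*(17 - 29) + 90 = 85*(-12) + 90 = -1020 + 90 = -930)
f/(-98669) = -930/(-98669) = -930*(-1/98669) = 930/98669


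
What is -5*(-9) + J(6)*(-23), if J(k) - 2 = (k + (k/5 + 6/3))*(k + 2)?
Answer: -8469/5 ≈ -1693.8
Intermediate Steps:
J(k) = 2 + (2 + k)*(2 + 6*k/5) (J(k) = 2 + (k + (k/5 + 6/3))*(k + 2) = 2 + (k + (k*(⅕) + 6*(⅓)))*(2 + k) = 2 + (k + (k/5 + 2))*(2 + k) = 2 + (k + (2 + k/5))*(2 + k) = 2 + (2 + 6*k/5)*(2 + k) = 2 + (2 + k)*(2 + 6*k/5))
-5*(-9) + J(6)*(-23) = -5*(-9) + (6 + (6/5)*6² + (22/5)*6)*(-23) = 45 + (6 + (6/5)*36 + 132/5)*(-23) = 45 + (6 + 216/5 + 132/5)*(-23) = 45 + (378/5)*(-23) = 45 - 8694/5 = -8469/5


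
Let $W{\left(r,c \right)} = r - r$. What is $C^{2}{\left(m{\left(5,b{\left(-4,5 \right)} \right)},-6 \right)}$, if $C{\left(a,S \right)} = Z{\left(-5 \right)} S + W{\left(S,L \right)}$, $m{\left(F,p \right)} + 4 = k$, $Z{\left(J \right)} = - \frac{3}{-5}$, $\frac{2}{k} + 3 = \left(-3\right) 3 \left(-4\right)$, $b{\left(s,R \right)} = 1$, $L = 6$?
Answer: $\frac{324}{25} \approx 12.96$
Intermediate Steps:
$W{\left(r,c \right)} = 0$
$k = \frac{2}{33}$ ($k = \frac{2}{-3 + \left(-3\right) 3 \left(-4\right)} = \frac{2}{-3 - -36} = \frac{2}{-3 + 36} = \frac{2}{33} \approx 0.060606$)
$Z{\left(J \right)} = \frac{3}{5}$ ($Z{\left(J \right)} = \left(-3\right) \left(- \frac{1}{5}\right) = \frac{3}{5}$)
$m{\left(F,p \right)} = - \frac{130}{33}$ ($m{\left(F,p \right)} = -4 + \frac{2}{33} = - \frac{130}{33}$)
$C{\left(a,S \right)} = \frac{3 S}{5}$ ($C{\left(a,S \right)} = \frac{3 S}{5} + 0 = \frac{3 S}{5}$)
$C^{2}{\left(m{\left(5,b{\left(-4,5 \right)} \right)},-6 \right)} = \left(\frac{3}{5} \left(-6\right)\right)^{2} = \left(- \frac{18}{5}\right)^{2} = \frac{324}{25}$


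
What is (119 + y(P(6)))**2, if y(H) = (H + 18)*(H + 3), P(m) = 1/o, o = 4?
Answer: 8139609/256 ≈ 31795.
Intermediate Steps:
P(m) = 1/4
y(H) = (3 + H)*(18 + H) (y(H) = (18 + H)*(3 + H) = (3 + H)*(18 + H))
(119 + y(P(6)))**2 = (119 + (54 + (1/4)**2 + 21*(1/4)))**2 = (119 + (54 + 1/16 + 21/4))**2 = (119 + 949/16)**2 = (2853/16)**2 = 8139609/256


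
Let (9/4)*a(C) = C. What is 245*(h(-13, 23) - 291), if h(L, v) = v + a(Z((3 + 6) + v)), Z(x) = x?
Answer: -559580/9 ≈ -62176.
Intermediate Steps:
a(C) = 4*C/9
h(L, v) = 4 + 13*v/9 (h(L, v) = v + 4*((3 + 6) + v)/9 = v + 4*(9 + v)/9 = v + (4 + 4*v/9) = 4 + 13*v/9)
245*(h(-13, 23) - 291) = 245*((4 + (13/9)*23) - 291) = 245*((4 + 299/9) - 291) = 245*(335/9 - 291) = 245*(-2284/9) = -559580/9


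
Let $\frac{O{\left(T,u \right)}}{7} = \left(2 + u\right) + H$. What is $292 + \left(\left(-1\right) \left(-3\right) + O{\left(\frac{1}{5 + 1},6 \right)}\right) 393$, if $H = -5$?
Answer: $9724$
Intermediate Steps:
$O{\left(T,u \right)} = -21 + 7 u$ ($O{\left(T,u \right)} = 7 \left(\left(2 + u\right) - 5\right) = 7 \left(-3 + u\right) = -21 + 7 u$)
$292 + \left(\left(-1\right) \left(-3\right) + O{\left(\frac{1}{5 + 1},6 \right)}\right) 393 = 292 + \left(\left(-1\right) \left(-3\right) + \left(-21 + 7 \cdot 6\right)\right) 393 = 292 + \left(3 + \left(-21 + 42\right)\right) 393 = 292 + \left(3 + 21\right) 393 = 292 + 24 \cdot 393 = 292 + 9432 = 9724$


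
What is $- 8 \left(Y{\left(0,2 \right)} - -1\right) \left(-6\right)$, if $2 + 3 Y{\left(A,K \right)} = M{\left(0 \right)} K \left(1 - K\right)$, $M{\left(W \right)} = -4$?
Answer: $144$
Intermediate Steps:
$Y{\left(A,K \right)} = - \frac{2}{3} - \frac{4 K \left(1 - K\right)}{3}$ ($Y{\left(A,K \right)} = - \frac{2}{3} + \frac{- 4 K \left(1 - K\right)}{3} = - \frac{2}{3} + \frac{\left(-4\right) K \left(1 - K\right)}{3} = - \frac{2}{3} - \frac{4 K \left(1 - K\right)}{3}$)
$- 8 \left(Y{\left(0,2 \right)} - -1\right) \left(-6\right) = - 8 \left(\left(- \frac{2}{3} - \frac{8}{3} + \frac{4 \cdot 2^{2}}{3}\right) - -1\right) \left(-6\right) = - 8 \left(\left(- \frac{2}{3} - \frac{8}{3} + \frac{4}{3} \cdot 4\right) + 1\right) \left(-6\right) = - 8 \left(\left(- \frac{2}{3} - \frac{8}{3} + \frac{16}{3}\right) + 1\right) \left(-6\right) = - 8 \left(2 + 1\right) \left(-6\right) = \left(-8\right) 3 \left(-6\right) = \left(-24\right) \left(-6\right) = 144$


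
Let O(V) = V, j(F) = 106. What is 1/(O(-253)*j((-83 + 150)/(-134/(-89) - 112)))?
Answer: -1/26818 ≈ -3.7288e-5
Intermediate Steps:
1/(O(-253)*j((-83 + 150)/(-134/(-89) - 112))) = 1/(-253*106) = -1/253*1/106 = -1/26818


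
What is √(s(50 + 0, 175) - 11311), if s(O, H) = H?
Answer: 8*I*√174 ≈ 105.53*I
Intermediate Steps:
√(s(50 + 0, 175) - 11311) = √(175 - 11311) = √(-11136) = 8*I*√174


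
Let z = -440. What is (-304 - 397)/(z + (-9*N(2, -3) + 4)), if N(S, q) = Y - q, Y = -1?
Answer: 701/454 ≈ 1.5441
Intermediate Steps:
N(S, q) = -1 - q
(-304 - 397)/(z + (-9*N(2, -3) + 4)) = (-304 - 397)/(-440 + (-9*(-1 - 1*(-3)) + 4)) = -701/(-440 + (-9*(-1 + 3) + 4)) = -701/(-440 + (-9*2 + 4)) = -701/(-440 + (-18 + 4)) = -701/(-440 - 14) = -701/(-454) = -701*(-1/454) = 701/454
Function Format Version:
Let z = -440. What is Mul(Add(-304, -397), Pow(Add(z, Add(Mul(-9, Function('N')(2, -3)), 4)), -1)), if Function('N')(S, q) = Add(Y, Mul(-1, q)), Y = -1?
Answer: Rational(701, 454) ≈ 1.5441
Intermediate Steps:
Function('N')(S, q) = Add(-1, Mul(-1, q))
Mul(Add(-304, -397), Pow(Add(z, Add(Mul(-9, Function('N')(2, -3)), 4)), -1)) = Mul(Add(-304, -397), Pow(Add(-440, Add(Mul(-9, Add(-1, Mul(-1, -3))), 4)), -1)) = Mul(-701, Pow(Add(-440, Add(Mul(-9, Add(-1, 3)), 4)), -1)) = Mul(-701, Pow(Add(-440, Add(Mul(-9, 2), 4)), -1)) = Mul(-701, Pow(Add(-440, Add(-18, 4)), -1)) = Mul(-701, Pow(Add(-440, -14), -1)) = Mul(-701, Pow(-454, -1)) = Mul(-701, Rational(-1, 454)) = Rational(701, 454)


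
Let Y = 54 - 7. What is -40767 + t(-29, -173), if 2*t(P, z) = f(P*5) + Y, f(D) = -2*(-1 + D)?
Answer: -81195/2 ≈ -40598.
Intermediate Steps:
f(D) = 2 - 2*D
Y = 47
t(P, z) = 49/2 - 5*P (t(P, z) = ((2 - 2*P*5) + 47)/2 = ((2 - 10*P) + 47)/2 = (49 - 10*P)/2 = 49/2 - 5*P)
-40767 + t(-29, -173) = -40767 + (49/2 - 5*(-29)) = -40767 + (49/2 + 145) = -40767 + 339/2 = -81195/2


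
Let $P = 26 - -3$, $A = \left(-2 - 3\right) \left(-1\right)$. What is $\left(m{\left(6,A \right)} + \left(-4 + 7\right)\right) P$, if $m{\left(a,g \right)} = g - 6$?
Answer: $58$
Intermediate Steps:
$A = 5$ ($A = \left(-5\right) \left(-1\right) = 5$)
$m{\left(a,g \right)} = -6 + g$ ($m{\left(a,g \right)} = g - 6 = -6 + g$)
$P = 29$ ($P = 26 + 3 = 29$)
$\left(m{\left(6,A \right)} + \left(-4 + 7\right)\right) P = \left(\left(-6 + 5\right) + \left(-4 + 7\right)\right) 29 = \left(-1 + 3\right) 29 = 2 \cdot 29 = 58$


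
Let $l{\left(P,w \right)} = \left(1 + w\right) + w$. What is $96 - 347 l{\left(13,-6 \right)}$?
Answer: $3913$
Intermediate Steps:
$l{\left(P,w \right)} = 1 + 2 w$
$96 - 347 l{\left(13,-6 \right)} = 96 - 347 \left(1 + 2 \left(-6\right)\right) = 96 - 347 \left(1 - 12\right) = 96 - -3817 = 96 + 3817 = 3913$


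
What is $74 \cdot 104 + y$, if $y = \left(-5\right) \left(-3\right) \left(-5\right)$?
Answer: $7621$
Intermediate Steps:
$y = -75$ ($y = 15 \left(-5\right) = -75$)
$74 \cdot 104 + y = 74 \cdot 104 - 75 = 7696 - 75 = 7621$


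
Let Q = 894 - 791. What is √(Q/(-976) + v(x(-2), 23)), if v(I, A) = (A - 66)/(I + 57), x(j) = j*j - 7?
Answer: 7*I*√88755/2196 ≈ 0.94965*I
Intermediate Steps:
Q = 103
x(j) = -7 + j² (x(j) = j² - 7 = -7 + j²)
v(I, A) = (-66 + A)/(57 + I)
√(Q/(-976) + v(x(-2), 23)) = √(103/(-976) + (-66 + 23)/(57 + (-7 + (-2)²))) = √(103*(-1/976) - 43/(57 + (-7 + 4))) = √(-103/976 - 43/(57 - 3)) = √(-103/976 - 43/54) = √(-23765/26352) = 7*I*√88755/2196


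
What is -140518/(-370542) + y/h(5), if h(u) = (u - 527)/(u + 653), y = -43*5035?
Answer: 4398966177298/16118577 ≈ 2.7291e+5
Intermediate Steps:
y = -216505
h(u) = (-527 + u)/(653 + u)
-140518/(-370542) + y/h(5) = -140518/(-370542) - 216505*(653 + 5)/(-527 + 5) = -140518*(-1/370542) - 216505/(-522/658) = 70259/185271 - 216505/((1/658)*(-522)) = 70259/185271 - 216505/(-261/329) = 70259/185271 - 216505*(-329/261) = 70259/185271 + 71230145/261 = 4398966177298/16118577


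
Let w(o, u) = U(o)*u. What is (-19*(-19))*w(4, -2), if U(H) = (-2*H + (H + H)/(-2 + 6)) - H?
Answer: 7220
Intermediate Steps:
U(H) = -5*H/2 (U(H) = (-2*H + (2*H)/4) - H = (-2*H + (2*H)*(¼)) - H = (-2*H + H/2) - H = -3*H/2 - H = -5*H/2)
w(o, u) = -5*o*u/2 (w(o, u) = (-5*o/2)*u = -5*o*u/2)
(-19*(-19))*w(4, -2) = (-19*(-19))*(-5/2*4*(-2)) = 361*20 = 7220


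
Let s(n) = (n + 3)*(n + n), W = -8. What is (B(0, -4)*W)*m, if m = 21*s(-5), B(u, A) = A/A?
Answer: -3360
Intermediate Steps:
B(u, A) = 1
s(n) = 2*n*(3 + n) (s(n) = (3 + n)*(2*n) = 2*n*(3 + n))
m = 420 (m = 21*(2*(-5)*(3 - 5)) = 21*(2*(-5)*(-2)) = 21*20 = 420)
(B(0, -4)*W)*m = (1*(-8))*420 = -8*420 = -3360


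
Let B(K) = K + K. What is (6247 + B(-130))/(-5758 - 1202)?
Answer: -5987/6960 ≈ -0.86020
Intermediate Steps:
B(K) = 2*K
(6247 + B(-130))/(-5758 - 1202) = (6247 + 2*(-130))/(-5758 - 1202) = (6247 - 260)/(-6960) = 5987*(-1/6960) = -5987/6960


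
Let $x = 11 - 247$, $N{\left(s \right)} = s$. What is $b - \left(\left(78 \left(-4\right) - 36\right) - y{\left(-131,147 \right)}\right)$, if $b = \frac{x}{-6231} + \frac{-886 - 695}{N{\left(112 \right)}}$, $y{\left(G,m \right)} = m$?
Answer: $\frac{335621861}{697872} \approx 480.92$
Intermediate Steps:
$x = -236$ ($x = 11 - 247 = -236$)
$b = - \frac{9824779}{697872}$ ($b = - \frac{236}{-6231} + \frac{-886 - 695}{112} = \left(-236\right) \left(- \frac{1}{6231}\right) - \frac{1581}{112} = \frac{236}{6231} - \frac{1581}{112} = - \frac{9824779}{697872} \approx -14.078$)
$b - \left(\left(78 \left(-4\right) - 36\right) - y{\left(-131,147 \right)}\right) = - \frac{9824779}{697872} - \left(\left(78 \left(-4\right) - 36\right) - 147\right) = - \frac{9824779}{697872} - \left(\left(-312 - 36\right) - 147\right) = - \frac{9824779}{697872} - \left(-348 - 147\right) = - \frac{9824779}{697872} - -495 = - \frac{9824779}{697872} + 495 = \frac{335621861}{697872}$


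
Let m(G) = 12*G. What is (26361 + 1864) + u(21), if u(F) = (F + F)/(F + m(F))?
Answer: 366927/13 ≈ 28225.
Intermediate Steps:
u(F) = 2/13 (u(F) = (F + F)/(F + 12*F) = (2*F)/((13*F)) = (2*F)*(1/(13*F)) = 2/13)
(26361 + 1864) + u(21) = (26361 + 1864) + 2/13 = 28225 + 2/13 = 366927/13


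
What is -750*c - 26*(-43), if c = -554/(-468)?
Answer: 8977/39 ≈ 230.18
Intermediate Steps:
c = 277/234 (c = -554*(-1/468) = 277/234 ≈ 1.1838)
-750*c - 26*(-43) = -750*277/234 - 26*(-43) = -34625/39 + 1118 = 8977/39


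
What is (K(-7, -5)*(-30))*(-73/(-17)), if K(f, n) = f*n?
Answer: -76650/17 ≈ -4508.8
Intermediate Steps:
(K(-7, -5)*(-30))*(-73/(-17)) = (-7*(-5)*(-30))*(-73/(-17)) = (35*(-30))*(-73*(-1/17)) = -1050*73/17 = -76650/17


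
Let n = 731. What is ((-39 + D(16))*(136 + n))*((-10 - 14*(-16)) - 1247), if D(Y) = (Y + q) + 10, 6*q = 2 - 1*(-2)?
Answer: 11045869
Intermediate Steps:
q = ⅔ (q = (2 - 1*(-2))/6 = (2 + 2)/6 = (⅙)*4 = ⅔ ≈ 0.66667)
D(Y) = 32/3 + Y (D(Y) = (Y + ⅔) + 10 = (⅔ + Y) + 10 = 32/3 + Y)
((-39 + D(16))*(136 + n))*((-10 - 14*(-16)) - 1247) = ((-39 + (32/3 + 16))*(136 + 731))*((-10 - 14*(-16)) - 1247) = ((-39 + 80/3)*867)*((-10 + 224) - 1247) = (-37/3*867)*(214 - 1247) = -10693*(-1033) = 11045869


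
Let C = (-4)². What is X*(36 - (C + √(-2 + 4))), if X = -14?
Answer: -280 + 14*√2 ≈ -260.20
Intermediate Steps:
C = 16
X*(36 - (C + √(-2 + 4))) = -14*(36 - (16 + √(-2 + 4))) = -14*(36 - (16 + √2)) = -14*(36 + (-16 - √2)) = -14*(20 - √2) = -280 + 14*√2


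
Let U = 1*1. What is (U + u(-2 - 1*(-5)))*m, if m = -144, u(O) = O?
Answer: -576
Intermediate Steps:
U = 1
(U + u(-2 - 1*(-5)))*m = (1 + (-2 - 1*(-5)))*(-144) = (1 + (-2 + 5))*(-144) = (1 + 3)*(-144) = 4*(-144) = -576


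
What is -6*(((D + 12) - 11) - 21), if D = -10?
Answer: 180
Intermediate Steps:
-6*(((D + 12) - 11) - 21) = -6*(((-10 + 12) - 11) - 21) = -6*((2 - 11) - 21) = -6*(-9 - 21) = -6*(-30) = 180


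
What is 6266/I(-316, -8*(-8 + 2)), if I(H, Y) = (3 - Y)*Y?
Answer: -3133/1080 ≈ -2.9009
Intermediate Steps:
I(H, Y) = Y*(3 - Y)
6266/I(-316, -8*(-8 + 2)) = 6266/(((-8*(-8 + 2))*(3 - (-8)*(-8 + 2)))) = 6266/(((-8*(-6))*(3 - (-8)*(-6)))) = 6266/((48*(3 - 1*48))) = 6266/((48*(3 - 48))) = 6266/((48*(-45))) = 6266/(-2160) = 6266*(-1/2160) = -3133/1080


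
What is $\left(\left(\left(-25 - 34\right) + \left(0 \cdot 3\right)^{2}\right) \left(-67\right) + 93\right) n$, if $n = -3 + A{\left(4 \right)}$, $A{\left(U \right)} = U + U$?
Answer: $20230$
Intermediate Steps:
$A{\left(U \right)} = 2 U$
$n = 5$ ($n = -3 + 2 \cdot 4 = -3 + 8 = 5$)
$\left(\left(\left(-25 - 34\right) + \left(0 \cdot 3\right)^{2}\right) \left(-67\right) + 93\right) n = \left(\left(\left(-25 - 34\right) + \left(0 \cdot 3\right)^{2}\right) \left(-67\right) + 93\right) 5 = \left(\left(-59 + 0^{2}\right) \left(-67\right) + 93\right) 5 = \left(\left(-59 + 0\right) \left(-67\right) + 93\right) 5 = \left(\left(-59\right) \left(-67\right) + 93\right) 5 = \left(3953 + 93\right) 5 = 4046 \cdot 5 = 20230$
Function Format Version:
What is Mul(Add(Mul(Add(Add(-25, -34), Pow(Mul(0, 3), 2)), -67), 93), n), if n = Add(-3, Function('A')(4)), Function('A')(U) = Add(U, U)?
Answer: 20230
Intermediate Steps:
Function('A')(U) = Mul(2, U)
n = 5 (n = Add(-3, Mul(2, 4)) = Add(-3, 8) = 5)
Mul(Add(Mul(Add(Add(-25, -34), Pow(Mul(0, 3), 2)), -67), 93), n) = Mul(Add(Mul(Add(Add(-25, -34), Pow(Mul(0, 3), 2)), -67), 93), 5) = Mul(Add(Mul(Add(-59, Pow(0, 2)), -67), 93), 5) = Mul(Add(Mul(Add(-59, 0), -67), 93), 5) = Mul(Add(Mul(-59, -67), 93), 5) = Mul(Add(3953, 93), 5) = Mul(4046, 5) = 20230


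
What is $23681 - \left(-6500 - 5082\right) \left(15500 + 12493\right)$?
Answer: $324238607$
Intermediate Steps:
$23681 - \left(-6500 - 5082\right) \left(15500 + 12493\right) = 23681 - \left(-11582\right) 27993 = 23681 - -324214926 = 23681 + 324214926 = 324238607$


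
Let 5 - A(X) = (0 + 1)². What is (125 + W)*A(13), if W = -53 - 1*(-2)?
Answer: 296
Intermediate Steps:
W = -51 (W = -53 + 2 = -51)
A(X) = 4 (A(X) = 5 - (0 + 1)² = 5 - 1*1² = 5 - 1*1 = 5 - 1 = 4)
(125 + W)*A(13) = (125 - 51)*4 = 74*4 = 296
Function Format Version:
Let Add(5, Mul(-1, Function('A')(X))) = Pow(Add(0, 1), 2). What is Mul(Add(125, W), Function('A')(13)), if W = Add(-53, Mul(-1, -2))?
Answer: 296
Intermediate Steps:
W = -51 (W = Add(-53, 2) = -51)
Function('A')(X) = 4 (Function('A')(X) = Add(5, Mul(-1, Pow(Add(0, 1), 2))) = Add(5, Mul(-1, Pow(1, 2))) = Add(5, Mul(-1, 1)) = Add(5, -1) = 4)
Mul(Add(125, W), Function('A')(13)) = Mul(Add(125, -51), 4) = Mul(74, 4) = 296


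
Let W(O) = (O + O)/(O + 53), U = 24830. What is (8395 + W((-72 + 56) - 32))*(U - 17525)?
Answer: 61185219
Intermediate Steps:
W(O) = 2*O/(53 + O) (W(O) = (2*O)/(53 + O) = 2*O/(53 + O))
(8395 + W((-72 + 56) - 32))*(U - 17525) = (8395 + 2*((-72 + 56) - 32)/(53 + ((-72 + 56) - 32)))*(24830 - 17525) = (8395 + 2*(-16 - 32)/(53 + (-16 - 32)))*7305 = (8395 + 2*(-48)/(53 - 48))*7305 = (8395 + 2*(-48)/5)*7305 = (8395 + 2*(-48)*(⅕))*7305 = (8395 - 96/5)*7305 = (41879/5)*7305 = 61185219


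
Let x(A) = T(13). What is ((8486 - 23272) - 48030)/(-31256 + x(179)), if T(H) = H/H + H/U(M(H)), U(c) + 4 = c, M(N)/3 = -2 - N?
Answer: 769496/382877 ≈ 2.0098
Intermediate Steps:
M(N) = -6 - 3*N (M(N) = 3*(-2 - N) = -6 - 3*N)
U(c) = -4 + c
T(H) = 1 + H/(-10 - 3*H) (T(H) = H/H + H/(-4 + (-6 - 3*H)) = 1 + H/(-10 - 3*H))
x(A) = 36/49 (x(A) = 2*(5 + 13)/(10 + 3*13) = 2*18/(10 + 39) = 2*18/49 = 2*(1/49)*18 = 36/49)
((8486 - 23272) - 48030)/(-31256 + x(179)) = ((8486 - 23272) - 48030)/(-31256 + 36/49) = (-14786 - 48030)/(-1531508/49) = -62816*(-49/1531508) = 769496/382877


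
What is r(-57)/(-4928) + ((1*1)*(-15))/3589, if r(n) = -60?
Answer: 35355/4421648 ≈ 0.0079959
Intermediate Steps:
r(-57)/(-4928) + ((1*1)*(-15))/3589 = -60/(-4928) + ((1*1)*(-15))/3589 = -60*(-1/4928) + (1*(-15))*(1/3589) = 15/1232 - 15*1/3589 = 15/1232 - 15/3589 = 35355/4421648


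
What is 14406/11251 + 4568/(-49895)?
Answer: 667392802/561368645 ≈ 1.1889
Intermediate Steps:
14406/11251 + 4568/(-49895) = 14406*(1/11251) + 4568*(-1/49895) = 14406/11251 - 4568/49895 = 667392802/561368645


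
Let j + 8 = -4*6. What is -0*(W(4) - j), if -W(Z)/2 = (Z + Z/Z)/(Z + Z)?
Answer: 0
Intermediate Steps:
j = -32 (j = -8 - 4*6 = -8 - 24 = -32)
W(Z) = -(1 + Z)/Z (W(Z) = -2*(Z + Z/Z)/(Z + Z) = -2*(Z + 1)/(2*Z) = -2*(1 + Z)*1/(2*Z) = -(1 + Z)/Z)
-0*(W(4) - j) = -0*((-1 - 1*4)/4 - 1*(-32)) = -0*((-1 - 4)/4 + 32) = -0*((1/4)*(-5) + 32) = -0*(-5/4 + 32) = -0*123/4 = -1410*0 = 0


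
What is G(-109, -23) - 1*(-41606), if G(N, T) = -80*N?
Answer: 50326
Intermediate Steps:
G(-109, -23) - 1*(-41606) = -80*(-109) - 1*(-41606) = 8720 + 41606 = 50326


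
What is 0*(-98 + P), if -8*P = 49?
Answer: 0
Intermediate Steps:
P = -49/8 (P = -1/8*49 = -49/8 ≈ -6.1250)
0*(-98 + P) = 0*(-98 - 49/8) = 0*(-833/8) = 0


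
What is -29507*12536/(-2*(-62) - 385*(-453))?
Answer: -369899752/174529 ≈ -2119.4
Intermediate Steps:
-29507*12536/(-2*(-62) - 385*(-453)) = -29507*12536/(124 + 174405) = -29507/(174529*(1/12536)) = -29507/174529/12536 = -29507*12536/174529 = -369899752/174529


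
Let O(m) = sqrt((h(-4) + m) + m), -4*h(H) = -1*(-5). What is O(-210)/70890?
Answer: I*sqrt(1685)/141780 ≈ 0.00028952*I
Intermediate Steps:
h(H) = -5/4 (h(H) = -(-1)*(-5)/4 = -1/4*5 = -5/4)
O(m) = sqrt(-5/4 + 2*m) (O(m) = sqrt((-5/4 + m) + m) = sqrt(-5/4 + 2*m))
O(-210)/70890 = (sqrt(-5 + 8*(-210))/2)/70890 = (sqrt(-5 - 1680)/2)*(1/70890) = (sqrt(-1685)/2)*(1/70890) = ((I*sqrt(1685))/2)*(1/70890) = (I*sqrt(1685)/2)*(1/70890) = I*sqrt(1685)/141780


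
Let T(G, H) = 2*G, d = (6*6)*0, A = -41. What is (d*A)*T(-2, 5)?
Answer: 0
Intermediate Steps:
d = 0 (d = 36*0 = 0)
(d*A)*T(-2, 5) = (0*(-41))*(2*(-2)) = 0*(-4) = 0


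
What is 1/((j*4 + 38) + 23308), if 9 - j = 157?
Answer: 1/22754 ≈ 4.3948e-5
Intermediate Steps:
j = -148 (j = 9 - 1*157 = 9 - 157 = -148)
1/((j*4 + 38) + 23308) = 1/((-148*4 + 38) + 23308) = 1/((-592 + 38) + 23308) = 1/(-554 + 23308) = 1/22754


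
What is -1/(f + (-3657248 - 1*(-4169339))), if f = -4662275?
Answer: 1/4150184 ≈ 2.4095e-7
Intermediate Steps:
-1/(f + (-3657248 - 1*(-4169339))) = -1/(-4662275 + (-3657248 - 1*(-4169339))) = -1/(-4662275 + (-3657248 + 4169339)) = -1/(-4662275 + 512091) = -1/(-4150184) = -1*(-1/4150184) = 1/4150184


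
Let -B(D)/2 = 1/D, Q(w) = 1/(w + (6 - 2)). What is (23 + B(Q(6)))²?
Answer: 9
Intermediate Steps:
Q(w) = 1/(4 + w) (Q(w) = 1/(w + 4) = 1/(4 + w))
B(D) = -2/D
(23 + B(Q(6)))² = (23 - 2/(1/(4 + 6)))² = (23 - 2/(1/10))² = (23 - 2/⅒)² = (23 - 2*10)² = (23 - 20)² = 3² = 9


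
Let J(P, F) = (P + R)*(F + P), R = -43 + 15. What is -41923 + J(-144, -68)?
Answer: -5459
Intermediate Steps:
R = -28
J(P, F) = (-28 + P)*(F + P) (J(P, F) = (P - 28)*(F + P) = (-28 + P)*(F + P))
-41923 + J(-144, -68) = -41923 + ((-144)² - 28*(-68) - 28*(-144) - 68*(-144)) = -41923 + (20736 + 1904 + 4032 + 9792) = -41923 + 36464 = -5459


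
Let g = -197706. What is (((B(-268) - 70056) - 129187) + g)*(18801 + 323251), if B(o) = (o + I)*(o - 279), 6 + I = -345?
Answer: -19960786512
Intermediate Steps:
I = -351 (I = -6 - 345 = -351)
B(o) = (-351 + o)*(-279 + o) (B(o) = (o - 351)*(o - 279) = (-351 + o)*(-279 + o))
(((B(-268) - 70056) - 129187) + g)*(18801 + 323251) = ((((97929 + (-268)² - 630*(-268)) - 70056) - 129187) - 197706)*(18801 + 323251) = ((((97929 + 71824 + 168840) - 70056) - 129187) - 197706)*342052 = (((338593 - 70056) - 129187) - 197706)*342052 = ((268537 - 129187) - 197706)*342052 = (139350 - 197706)*342052 = -58356*342052 = -19960786512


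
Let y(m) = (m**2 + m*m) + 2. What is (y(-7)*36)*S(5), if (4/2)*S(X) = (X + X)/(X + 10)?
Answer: 1200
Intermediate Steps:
y(m) = 2 + 2*m**2 (y(m) = (m**2 + m**2) + 2 = 2*m**2 + 2 = 2 + 2*m**2)
S(X) = X/(10 + X) (S(X) = ((X + X)/(X + 10))/2 = ((2*X)/(10 + X))/2 = (2*X/(10 + X))/2 = X/(10 + X))
(y(-7)*36)*S(5) = ((2 + 2*(-7)**2)*36)*(5/(10 + 5)) = ((2 + 2*49)*36)*(5/15) = ((2 + 98)*36)*(5*(1/15)) = (100*36)*(1/3) = 3600*(1/3) = 1200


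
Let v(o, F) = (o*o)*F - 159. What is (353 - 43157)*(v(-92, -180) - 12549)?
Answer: 65756703312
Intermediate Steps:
v(o, F) = -159 + F*o**2 (v(o, F) = o**2*F - 159 = F*o**2 - 159 = -159 + F*o**2)
(353 - 43157)*(v(-92, -180) - 12549) = (353 - 43157)*((-159 - 180*(-92)**2) - 12549) = -42804*((-159 - 180*8464) - 12549) = -42804*((-159 - 1523520) - 12549) = -42804*(-1523679 - 12549) = -42804*(-1536228) = 65756703312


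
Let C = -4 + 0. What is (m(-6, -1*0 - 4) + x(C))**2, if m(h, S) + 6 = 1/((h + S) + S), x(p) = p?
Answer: 19881/196 ≈ 101.43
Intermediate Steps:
C = -4
m(h, S) = -6 + 1/(h + 2*S) (m(h, S) = -6 + 1/((h + S) + S) = -6 + 1/((S + h) + S) = -6 + 1/(h + 2*S))
(m(-6, -1*0 - 4) + x(C))**2 = ((1 - 12*(-1*0 - 4) - 6*(-6))/(-6 + 2*(-1*0 - 4)) - 4)**2 = ((1 - 12*(0 - 4) + 36)/(-6 + 2*(0 - 4)) - 4)**2 = ((1 - 12*(-4) + 36)/(-6 + 2*(-4)) - 4)**2 = ((1 + 48 + 36)/(-6 - 8) - 4)**2 = (85/(-14) - 4)**2 = (-1/14*85 - 4)**2 = (-85/14 - 4)**2 = (-141/14)**2 = 19881/196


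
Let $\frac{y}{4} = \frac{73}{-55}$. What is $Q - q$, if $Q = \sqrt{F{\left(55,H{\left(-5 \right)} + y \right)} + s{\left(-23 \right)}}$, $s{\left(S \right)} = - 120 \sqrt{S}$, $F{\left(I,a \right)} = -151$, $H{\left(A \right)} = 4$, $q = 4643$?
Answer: $-4643 + \sqrt{-151 - 120 i \sqrt{23}} \approx -4628.1 - 19.313 i$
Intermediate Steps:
$y = - \frac{292}{55}$ ($y = 4 \frac{73}{-55} = 4 \cdot 73 \left(- \frac{1}{55}\right) = 4 \left(- \frac{73}{55}\right) = - \frac{292}{55} \approx -5.3091$)
$Q = \sqrt{-151 - 120 i \sqrt{23}}$ ($Q = \sqrt{-151 - 120 \sqrt{-23}} = \sqrt{-151 - 120 i \sqrt{23}} \approx 14.899 - 19.313 i$)
$Q - q = \sqrt{-151 - 120 i \sqrt{23}} - 4643 = -4643 + \sqrt{-151 - 120 i \sqrt{23}}$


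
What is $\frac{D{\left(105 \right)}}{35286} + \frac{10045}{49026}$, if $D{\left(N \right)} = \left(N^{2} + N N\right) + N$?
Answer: $\frac{120051575}{144160953} \approx 0.83276$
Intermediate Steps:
$D{\left(N \right)} = N + 2 N^{2}$ ($D{\left(N \right)} = \left(N^{2} + N^{2}\right) + N = 2 N^{2} + N = N + 2 N^{2}$)
$\frac{D{\left(105 \right)}}{35286} + \frac{10045}{49026} = \frac{105 \left(1 + 2 \cdot 105\right)}{35286} + \frac{10045}{49026} = 105 \left(1 + 210\right) \frac{1}{35286} + 10045 \cdot \frac{1}{49026} = 105 \cdot 211 \cdot \frac{1}{35286} + \frac{10045}{49026} = 22155 \cdot \frac{1}{35286} + \frac{10045}{49026} = \frac{7385}{11762} + \frac{10045}{49026} = \frac{120051575}{144160953}$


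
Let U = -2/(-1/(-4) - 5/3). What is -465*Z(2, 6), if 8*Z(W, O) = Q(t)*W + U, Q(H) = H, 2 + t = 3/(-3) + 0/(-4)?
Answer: 18135/68 ≈ 266.69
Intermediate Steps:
t = -3 (t = -2 + (3/(-3) + 0/(-4)) = -2 + (3*(-⅓) + 0*(-¼)) = -2 + (-1 + 0) = -2 - 1 = -3)
U = 24/17 (U = -2/(-1*(-¼) - 5*⅓) = -2/(¼ - 5/3) = -2/(-17/12) = -2*(-12/17) = 24/17 ≈ 1.4118)
Z(W, O) = 3/17 - 3*W/8 (Z(W, O) = (-3*W + 24/17)/8 = (24/17 - 3*W)/8 = 3/17 - 3*W/8)
-465*Z(2, 6) = -465*(3/17 - 3/8*2) = -465*(3/17 - ¾) = -465*(-39/68) = 18135/68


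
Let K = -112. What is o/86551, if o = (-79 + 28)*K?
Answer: 5712/86551 ≈ 0.065996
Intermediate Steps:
o = 5712 (o = (-79 + 28)*(-112) = -51*(-112) = 5712)
o/86551 = 5712/86551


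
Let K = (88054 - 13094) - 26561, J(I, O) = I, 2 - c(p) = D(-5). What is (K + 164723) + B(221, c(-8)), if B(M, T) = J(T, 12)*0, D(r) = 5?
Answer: 213122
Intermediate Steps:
c(p) = -3 (c(p) = 2 - 1*5 = 2 - 5 = -3)
K = 48399 (K = 74960 - 26561 = 48399)
B(M, T) = 0 (B(M, T) = T*0 = 0)
(K + 164723) + B(221, c(-8)) = (48399 + 164723) + 0 = 213122 + 0 = 213122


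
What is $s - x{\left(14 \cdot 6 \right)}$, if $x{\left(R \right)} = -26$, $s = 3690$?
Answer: $3716$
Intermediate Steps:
$s - x{\left(14 \cdot 6 \right)} = 3690 - -26 = 3690 + 26 = 3716$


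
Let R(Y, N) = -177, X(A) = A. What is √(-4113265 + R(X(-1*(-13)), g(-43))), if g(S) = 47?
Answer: I*√4113442 ≈ 2028.2*I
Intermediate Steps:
√(-4113265 + R(X(-1*(-13)), g(-43))) = √(-4113265 - 177) = √(-4113442) = I*√4113442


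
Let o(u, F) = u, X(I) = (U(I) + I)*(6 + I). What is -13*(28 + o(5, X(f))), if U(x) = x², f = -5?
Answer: -429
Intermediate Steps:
X(I) = (6 + I)*(I + I²) (X(I) = (I² + I)*(6 + I) = (I + I²)*(6 + I) = (6 + I)*(I + I²))
-13*(28 + o(5, X(f))) = -13*(28 + 5) = -13*33 = -429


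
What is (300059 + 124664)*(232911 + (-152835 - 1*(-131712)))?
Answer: 89951234724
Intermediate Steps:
(300059 + 124664)*(232911 + (-152835 - 1*(-131712))) = 424723*(232911 + (-152835 + 131712)) = 424723*(232911 - 21123) = 424723*211788 = 89951234724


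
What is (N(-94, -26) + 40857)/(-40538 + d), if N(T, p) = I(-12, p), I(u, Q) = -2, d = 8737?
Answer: -40855/31801 ≈ -1.2847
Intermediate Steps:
N(T, p) = -2
(N(-94, -26) + 40857)/(-40538 + d) = (-2 + 40857)/(-40538 + 8737) = 40855/(-31801) = 40855*(-1/31801) = -40855/31801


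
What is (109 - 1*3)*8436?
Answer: 894216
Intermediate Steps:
(109 - 1*3)*8436 = (109 - 3)*8436 = 106*8436 = 894216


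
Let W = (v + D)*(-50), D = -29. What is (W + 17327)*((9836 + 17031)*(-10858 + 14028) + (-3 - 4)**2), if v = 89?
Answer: 1220208225553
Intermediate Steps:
W = -3000 (W = (89 - 29)*(-50) = 60*(-50) = -3000)
(W + 17327)*((9836 + 17031)*(-10858 + 14028) + (-3 - 4)**2) = (-3000 + 17327)*((9836 + 17031)*(-10858 + 14028) + (-3 - 4)**2) = 14327*(26867*3170 + (-7)**2) = 14327*(85168390 + 49) = 14327*85168439 = 1220208225553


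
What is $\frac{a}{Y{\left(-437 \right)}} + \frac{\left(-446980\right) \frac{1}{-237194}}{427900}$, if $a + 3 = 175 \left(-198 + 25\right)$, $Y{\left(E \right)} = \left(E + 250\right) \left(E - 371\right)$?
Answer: $- \frac{3492054020469}{17426745173420} \approx -0.20038$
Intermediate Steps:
$Y{\left(E \right)} = \left(-371 + E\right) \left(250 + E\right)$ ($Y{\left(E \right)} = \left(250 + E\right) \left(-371 + E\right) = \left(-371 + E\right) \left(250 + E\right)$)
$a = -30278$ ($a = -3 + 175 \left(-198 + 25\right) = -3 + 175 \left(-173\right) = -3 - 30275 = -30278$)
$\frac{a}{Y{\left(-437 \right)}} + \frac{\left(-446980\right) \frac{1}{-237194}}{427900} = - \frac{30278}{-92750 + \left(-437\right)^{2} - -52877} + \frac{\left(-446980\right) \frac{1}{-237194}}{427900} = - \frac{30278}{-92750 + 190969 + 52877} + \left(-446980\right) \left(- \frac{1}{237194}\right) \frac{1}{427900} = - \frac{30278}{151096} + \frac{223490}{118597} \cdot \frac{1}{427900} = \left(-30278\right) \frac{1}{151096} + \frac{22349}{5074765630} = - \frac{15139}{75548} + \frac{22349}{5074765630} = - \frac{3492054020469}{17426745173420}$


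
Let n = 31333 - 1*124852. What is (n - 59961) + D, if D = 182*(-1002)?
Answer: -335844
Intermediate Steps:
D = -182364
n = -93519 (n = 31333 - 124852 = -93519)
(n - 59961) + D = (-93519 - 59961) - 182364 = -153480 - 182364 = -335844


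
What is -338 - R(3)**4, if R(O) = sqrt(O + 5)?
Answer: -402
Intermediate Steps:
R(O) = sqrt(5 + O)
-338 - R(3)**4 = -338 - (sqrt(5 + 3))**4 = -338 - (sqrt(8))**4 = -338 - (2*sqrt(2))**4 = -338 - 1*64 = -338 - 64 = -402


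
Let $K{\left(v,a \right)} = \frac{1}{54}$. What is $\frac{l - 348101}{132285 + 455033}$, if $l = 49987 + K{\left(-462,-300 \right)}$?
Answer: $- \frac{16098155}{31715172} \approx -0.50759$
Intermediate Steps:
$K{\left(v,a \right)} = \frac{1}{54}$
$l = \frac{2699299}{54}$ ($l = 49987 + \frac{1}{54} = \frac{2699299}{54} \approx 49987.0$)
$\frac{l - 348101}{132285 + 455033} = \frac{\frac{2699299}{54} - 348101}{132285 + 455033} = - \frac{16098155}{54 \cdot 587318} = \left(- \frac{16098155}{54}\right) \frac{1}{587318} = - \frac{16098155}{31715172}$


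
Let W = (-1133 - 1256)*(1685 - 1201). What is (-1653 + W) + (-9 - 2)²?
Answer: -1157808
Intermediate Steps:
W = -1156276 (W = -2389*484 = -1156276)
(-1653 + W) + (-9 - 2)² = (-1653 - 1156276) + (-9 - 2)² = -1157929 + (-11)² = -1157929 + 121 = -1157808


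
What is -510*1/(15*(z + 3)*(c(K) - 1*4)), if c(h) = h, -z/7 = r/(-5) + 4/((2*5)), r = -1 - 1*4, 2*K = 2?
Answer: -5/3 ≈ -1.6667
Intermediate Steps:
K = 1 (K = (½)*2 = 1)
r = -5 (r = -1 - 4 = -5)
z = -49/5 (z = -7*(-5/(-5) + 4/((2*5))) = -7*(-5*(-⅕) + 4/10) = -7*(1 + 4*(⅒)) = -7*(1 + ⅖) = -7*7/5 = -49/5 ≈ -9.8000)
-510*1/(15*(z + 3)*(c(K) - 1*4)) = -510*1/(15*(1 - 1*4)*(-49/5 + 3)) = -510*(-1/(102*(1 - 4))) = -510/(-34/5*(-3)*15) = -510/((102/5)*15) = -510/306 = -510*1/306 = -5/3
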